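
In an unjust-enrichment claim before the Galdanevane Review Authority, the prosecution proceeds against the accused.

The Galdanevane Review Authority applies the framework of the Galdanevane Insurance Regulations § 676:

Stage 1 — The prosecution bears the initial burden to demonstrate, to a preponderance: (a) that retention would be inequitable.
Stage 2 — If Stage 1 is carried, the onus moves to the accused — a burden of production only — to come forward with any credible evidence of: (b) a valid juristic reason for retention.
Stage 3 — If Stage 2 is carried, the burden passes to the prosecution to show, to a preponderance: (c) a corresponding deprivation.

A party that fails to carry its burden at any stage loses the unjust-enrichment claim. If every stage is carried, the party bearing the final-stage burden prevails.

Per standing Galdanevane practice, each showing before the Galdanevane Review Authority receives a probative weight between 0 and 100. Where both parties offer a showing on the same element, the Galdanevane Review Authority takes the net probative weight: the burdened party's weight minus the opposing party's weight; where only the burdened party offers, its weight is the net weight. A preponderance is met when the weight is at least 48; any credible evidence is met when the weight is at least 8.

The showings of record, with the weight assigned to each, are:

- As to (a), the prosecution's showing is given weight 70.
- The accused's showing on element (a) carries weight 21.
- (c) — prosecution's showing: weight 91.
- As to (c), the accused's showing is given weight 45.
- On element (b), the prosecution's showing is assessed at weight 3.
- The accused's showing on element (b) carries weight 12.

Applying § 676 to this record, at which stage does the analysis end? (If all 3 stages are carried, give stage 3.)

At Stage 1 the prosecution must meet a preponderance (weight is at least 48): on (a) the weight is 70 less the opposing 21 gives net 49, ≥ 48, so (a) meets the standard.
  The prosecution carries Stage 1; the accused now bears the burden.
At Stage 2 the accused must meet any credible evidence (weight is at least 8): on (b) the weight is 12 less the opposing 3 gives net 9, which does reach 8, so (b) meets the standard.
  Stage 2 is satisfied; the onus moves to the prosecution.
At Stage 3 the prosecution must meet a preponderance (weight is at least 48): on (c) the weight is 91 less the opposing 45 gives net 46, which does not reach 48, so (c) does not meet the standard.
  Not every element is met, so the prosecution fails to carry Stage 3.
The analysis ends at Stage 3; the accused prevails.

stage 3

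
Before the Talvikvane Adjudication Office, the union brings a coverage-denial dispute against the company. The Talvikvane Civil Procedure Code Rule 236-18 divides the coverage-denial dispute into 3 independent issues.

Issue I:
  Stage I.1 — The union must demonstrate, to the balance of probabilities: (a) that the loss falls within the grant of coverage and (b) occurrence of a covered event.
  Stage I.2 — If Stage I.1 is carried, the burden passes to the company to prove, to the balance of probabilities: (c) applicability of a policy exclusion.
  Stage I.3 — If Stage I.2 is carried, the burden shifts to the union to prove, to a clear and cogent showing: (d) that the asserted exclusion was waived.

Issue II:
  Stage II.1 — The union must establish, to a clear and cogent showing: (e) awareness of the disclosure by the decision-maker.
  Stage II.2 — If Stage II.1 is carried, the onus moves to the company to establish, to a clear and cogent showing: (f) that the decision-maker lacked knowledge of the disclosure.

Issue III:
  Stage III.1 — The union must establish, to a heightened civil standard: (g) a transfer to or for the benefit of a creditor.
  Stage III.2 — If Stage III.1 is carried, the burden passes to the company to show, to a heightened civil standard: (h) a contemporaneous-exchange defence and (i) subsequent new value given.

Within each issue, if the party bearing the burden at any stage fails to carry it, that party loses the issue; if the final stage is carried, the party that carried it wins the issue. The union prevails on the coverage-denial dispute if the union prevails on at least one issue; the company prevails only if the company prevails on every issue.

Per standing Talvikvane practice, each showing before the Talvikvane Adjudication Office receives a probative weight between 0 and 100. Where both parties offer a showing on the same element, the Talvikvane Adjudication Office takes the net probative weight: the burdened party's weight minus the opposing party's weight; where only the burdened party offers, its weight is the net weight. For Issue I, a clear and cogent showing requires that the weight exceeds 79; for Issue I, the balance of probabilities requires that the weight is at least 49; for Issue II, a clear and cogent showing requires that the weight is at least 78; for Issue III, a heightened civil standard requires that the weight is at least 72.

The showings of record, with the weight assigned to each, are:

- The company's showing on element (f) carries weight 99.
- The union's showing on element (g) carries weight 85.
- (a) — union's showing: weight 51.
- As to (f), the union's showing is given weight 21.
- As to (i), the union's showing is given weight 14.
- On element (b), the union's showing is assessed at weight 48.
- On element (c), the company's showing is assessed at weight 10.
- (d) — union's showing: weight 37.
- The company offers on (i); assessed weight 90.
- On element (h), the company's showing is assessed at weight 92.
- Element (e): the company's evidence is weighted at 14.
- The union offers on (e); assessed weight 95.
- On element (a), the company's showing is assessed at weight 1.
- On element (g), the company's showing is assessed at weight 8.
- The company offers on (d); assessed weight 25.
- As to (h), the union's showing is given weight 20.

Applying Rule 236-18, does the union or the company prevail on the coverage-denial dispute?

— Issue I —
Stage I.1 (union, the balance of probabilities, weight is at least 49): (a) net 51−1=50 ≥ 49 — meets; (b) 48 < 49 — fails.
  The union does not carry Stage I.1.
The analysis ends at Stage I.1; the company prevails on this issue.
— Issue II —
At Stage II.1 the union must meet a clear and cogent showing (weight is at least 78): on (e) the weight is 95 less the opposing 14 gives net 81, which does reach 78, so (e) meets the standard.
  Stage II.1 carried; the burden shifts to the company.
At Stage II.2 the company must meet a clear and cogent showing (weight is at least 78): on (f) the weight is 99 less the opposing 21 gives net 78, which does reach 78, so (f) meets the standard.
  The company carries the last stage.
With every stage satisfied, the company prevails on this issue.
— Issue III —
Stage III.1 — burden on union; standard: a heightened civil standard (weight is at least 72).
    (g): 85 − 8 = 77 ≥ 72 [met]
  Stage III.1 carried; the burden shifts to the company.
Stage III.2 — burden on company; standard: a heightened civil standard (weight is at least 72).
    (h): 92 − 20 = 72 ≥ 72 [met]
    (i): 90 − 14 = 76 ≥ 72 [met]
  The company carries the last stage.
All stages carried — the company prevails on this issue.
Per-issue: Issue I → company; Issue II → company; Issue III → company. The union must prevail on at least one issue; overall, the company prevails.

company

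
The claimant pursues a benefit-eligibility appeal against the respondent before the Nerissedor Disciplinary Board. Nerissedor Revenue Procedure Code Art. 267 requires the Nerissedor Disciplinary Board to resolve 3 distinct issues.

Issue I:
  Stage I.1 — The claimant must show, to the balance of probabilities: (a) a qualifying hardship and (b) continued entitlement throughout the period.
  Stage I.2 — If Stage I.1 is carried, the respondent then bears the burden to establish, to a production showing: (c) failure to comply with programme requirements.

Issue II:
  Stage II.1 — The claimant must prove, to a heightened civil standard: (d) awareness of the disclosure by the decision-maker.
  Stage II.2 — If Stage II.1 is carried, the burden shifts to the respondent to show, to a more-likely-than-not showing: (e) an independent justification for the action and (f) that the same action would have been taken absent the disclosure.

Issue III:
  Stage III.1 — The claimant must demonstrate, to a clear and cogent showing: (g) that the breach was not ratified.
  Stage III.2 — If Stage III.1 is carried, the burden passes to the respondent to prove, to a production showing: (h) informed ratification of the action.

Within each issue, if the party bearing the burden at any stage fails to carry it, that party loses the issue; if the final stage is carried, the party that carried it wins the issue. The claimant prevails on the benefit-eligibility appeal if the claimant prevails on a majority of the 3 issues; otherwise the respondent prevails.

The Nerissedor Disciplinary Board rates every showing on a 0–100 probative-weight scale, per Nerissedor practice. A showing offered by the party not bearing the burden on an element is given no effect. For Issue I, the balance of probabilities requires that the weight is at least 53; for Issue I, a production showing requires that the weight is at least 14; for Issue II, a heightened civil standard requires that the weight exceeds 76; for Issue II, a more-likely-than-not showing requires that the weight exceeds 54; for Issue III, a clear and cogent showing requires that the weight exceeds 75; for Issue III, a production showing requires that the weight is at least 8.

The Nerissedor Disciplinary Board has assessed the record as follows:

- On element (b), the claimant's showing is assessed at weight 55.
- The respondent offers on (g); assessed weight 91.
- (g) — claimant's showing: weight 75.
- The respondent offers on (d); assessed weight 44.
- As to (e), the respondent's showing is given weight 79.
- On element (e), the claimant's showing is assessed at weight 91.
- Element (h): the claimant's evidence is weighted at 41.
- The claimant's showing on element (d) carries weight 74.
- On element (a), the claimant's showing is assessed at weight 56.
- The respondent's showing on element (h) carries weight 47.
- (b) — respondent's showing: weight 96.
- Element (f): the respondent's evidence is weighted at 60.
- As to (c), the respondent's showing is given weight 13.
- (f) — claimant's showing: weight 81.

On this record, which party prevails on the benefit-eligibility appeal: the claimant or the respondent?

— Issue I —
Stage I.1 — burden on claimant; standard: the balance of probabilities (weight is at least 53).
    (a): 56 ≥ 53 [met]
    (b): 55 (respondent's 96 disregarded) ≥ 53 [met]
  All elements met. The burden passes to the respondent.
Stage I.2 — burden on respondent; standard: a production showing (weight is at least 14).
    (c): 13 < 14 [not met]
  The respondent does not carry Stage I.2.
The analysis ends at Stage I.2; the claimant prevails on this issue.
— Issue II —
At Stage II.1 the claimant must meet a heightened civil standard (weight exceeds 76): on (d) the weight is 74 (the respondent's 44 is given no effect), which does not exceed 76, so (d) does not meet the standard.
  Not every element is met, so the claimant fails to carry Stage II.1.
The analysis ends at Stage II.1; the respondent prevails on this issue.
— Issue III —
Stage III.1 — burden on claimant; standard: a clear and cogent showing (weight exceeds 75).
    (g): 75 (respondent's 91 disregarded) ≤ 75 [not met]
  Stage III.1 not carried; the claimant fails its burden.
The respondent prevails on this issue.
Per-issue: Issue I → claimant; Issue II → respondent; Issue III → respondent. The claimant must prevail on a majority of issues; overall, the respondent prevails.

respondent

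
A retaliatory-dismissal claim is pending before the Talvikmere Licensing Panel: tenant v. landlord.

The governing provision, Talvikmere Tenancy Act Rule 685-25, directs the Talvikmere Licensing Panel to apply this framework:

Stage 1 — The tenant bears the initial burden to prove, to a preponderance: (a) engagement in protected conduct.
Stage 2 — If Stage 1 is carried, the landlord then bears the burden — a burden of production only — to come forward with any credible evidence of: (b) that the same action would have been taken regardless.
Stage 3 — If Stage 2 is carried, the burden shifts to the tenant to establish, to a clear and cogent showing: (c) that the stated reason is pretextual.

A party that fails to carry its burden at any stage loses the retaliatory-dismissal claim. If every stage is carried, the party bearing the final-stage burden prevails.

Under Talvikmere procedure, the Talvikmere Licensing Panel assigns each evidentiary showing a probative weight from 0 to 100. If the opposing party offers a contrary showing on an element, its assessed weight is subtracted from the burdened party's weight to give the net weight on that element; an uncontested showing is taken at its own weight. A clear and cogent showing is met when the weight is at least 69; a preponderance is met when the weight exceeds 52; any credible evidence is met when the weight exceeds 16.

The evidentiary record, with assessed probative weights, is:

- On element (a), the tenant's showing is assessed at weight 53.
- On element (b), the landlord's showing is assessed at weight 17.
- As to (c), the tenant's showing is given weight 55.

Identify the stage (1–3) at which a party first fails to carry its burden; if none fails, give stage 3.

stage 3

At Stage 1 the tenant must meet a preponderance (weight exceeds 52): on (a) the weight is 53, > 52, so (a) meets the standard.
  The tenant carries Stage 1; the landlord now bears the burden.
At Stage 2 the landlord must meet any credible evidence (weight exceeds 16): on (b) the weight is 17, > 16, so (b) meets the standard.
  Stage 2 carried; the burden shifts to the tenant.
At Stage 3 the tenant must meet a clear and cogent showing (weight is at least 69): on (c) the weight is 55, which does not reach 69, so (c) does not meet the standard.
  Stage 3 not carried; the tenant fails its burden.
So the landlord prevails.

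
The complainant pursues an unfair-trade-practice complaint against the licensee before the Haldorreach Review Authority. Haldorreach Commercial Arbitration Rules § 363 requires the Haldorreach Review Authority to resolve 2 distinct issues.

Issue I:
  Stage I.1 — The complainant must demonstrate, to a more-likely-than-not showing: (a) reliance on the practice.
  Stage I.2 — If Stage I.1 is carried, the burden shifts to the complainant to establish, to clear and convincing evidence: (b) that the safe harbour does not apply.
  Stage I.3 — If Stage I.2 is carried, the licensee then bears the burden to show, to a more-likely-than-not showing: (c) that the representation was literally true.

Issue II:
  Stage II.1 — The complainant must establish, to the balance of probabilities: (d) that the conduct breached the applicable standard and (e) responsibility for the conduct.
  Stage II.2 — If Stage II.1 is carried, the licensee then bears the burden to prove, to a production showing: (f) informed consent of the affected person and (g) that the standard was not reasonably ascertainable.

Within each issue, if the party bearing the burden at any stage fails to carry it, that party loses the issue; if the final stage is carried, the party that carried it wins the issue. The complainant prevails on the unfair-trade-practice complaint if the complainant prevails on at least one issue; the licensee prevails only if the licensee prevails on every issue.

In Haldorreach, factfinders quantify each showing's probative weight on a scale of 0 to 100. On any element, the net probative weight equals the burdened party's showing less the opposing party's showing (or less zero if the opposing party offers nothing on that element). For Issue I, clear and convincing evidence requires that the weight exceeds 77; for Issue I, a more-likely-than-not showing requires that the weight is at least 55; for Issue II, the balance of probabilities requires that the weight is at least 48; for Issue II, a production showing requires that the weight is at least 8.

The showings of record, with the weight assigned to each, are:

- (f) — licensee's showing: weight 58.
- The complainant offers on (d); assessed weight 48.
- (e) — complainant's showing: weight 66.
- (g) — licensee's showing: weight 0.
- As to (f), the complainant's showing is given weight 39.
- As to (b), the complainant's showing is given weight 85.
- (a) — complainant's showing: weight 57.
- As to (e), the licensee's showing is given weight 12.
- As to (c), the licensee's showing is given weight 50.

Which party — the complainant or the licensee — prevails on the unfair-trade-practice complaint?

— Issue I —
Stage I.1 — burden on complainant; standard: a more-likely-than-not showing (weight is at least 55).
    (a): 57 ≥ 55 [met]
  All elements met. The complainant retains the burden for Stage I.2.
Stage I.2 — burden on complainant; standard: clear and convincing evidence (weight exceeds 77).
    (b): 85 > 77 [met]
  All elements met. The burden passes to the licensee.
Stage I.3 — burden on licensee; standard: a more-likely-than-not showing (weight is at least 55).
    (c): 50 < 55 [not met]
  Not every element is met, so the licensee fails to carry Stage I.3.
The analysis ends at Stage I.3; the complainant prevails on this issue.
— Issue II —
Stage II.1 — burden on complainant; standard: the balance of probabilities (weight is at least 48).
    (d): 48 ≥ 48 [met]
    (e): 66 − 12 = 54 ≥ 48 [met]
  The complainant carries Stage II.1; the licensee now bears the burden.
Stage II.2 — burden on licensee; standard: a production showing (weight is at least 8).
    (f): 58 − 39 = 19 ≥ 8 [met]
    (g): 0 < 8 [not met]
  Stage II.2 not carried; the licensee fails its burden.
The complainant prevails on this issue.
Per-issue: Issue I → complainant; Issue II → complainant. The complainant must prevail on at least one issue; overall, the complainant prevails.

complainant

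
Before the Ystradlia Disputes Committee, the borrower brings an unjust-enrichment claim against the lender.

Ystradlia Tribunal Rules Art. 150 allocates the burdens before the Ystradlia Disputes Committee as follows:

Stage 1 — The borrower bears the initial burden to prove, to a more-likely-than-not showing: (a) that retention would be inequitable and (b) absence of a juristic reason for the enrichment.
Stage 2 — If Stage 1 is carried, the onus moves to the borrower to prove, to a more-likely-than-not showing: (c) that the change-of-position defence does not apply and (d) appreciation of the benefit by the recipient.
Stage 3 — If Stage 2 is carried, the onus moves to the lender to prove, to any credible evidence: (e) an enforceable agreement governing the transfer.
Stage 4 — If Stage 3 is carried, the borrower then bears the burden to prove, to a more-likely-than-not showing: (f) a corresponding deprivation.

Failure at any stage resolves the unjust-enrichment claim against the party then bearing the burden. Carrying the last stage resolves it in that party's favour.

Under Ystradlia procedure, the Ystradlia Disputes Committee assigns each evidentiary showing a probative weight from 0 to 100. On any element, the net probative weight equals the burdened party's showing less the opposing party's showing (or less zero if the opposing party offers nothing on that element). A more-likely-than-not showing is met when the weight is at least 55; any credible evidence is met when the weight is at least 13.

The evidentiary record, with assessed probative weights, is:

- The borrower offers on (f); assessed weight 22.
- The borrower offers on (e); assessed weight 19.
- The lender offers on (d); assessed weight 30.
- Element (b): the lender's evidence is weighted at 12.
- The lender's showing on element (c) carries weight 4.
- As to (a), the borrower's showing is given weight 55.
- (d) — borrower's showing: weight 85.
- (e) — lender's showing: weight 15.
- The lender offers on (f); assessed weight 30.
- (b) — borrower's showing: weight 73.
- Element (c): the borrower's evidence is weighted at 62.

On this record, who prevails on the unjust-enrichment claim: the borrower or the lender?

At Stage 1 the borrower must meet a more-likely-than-not showing (weight is at least 55): on (a) the weight is 55, which does reach 55, so (a) meets the standard; on (b) the weight is 73 less the opposing 12 gives net 61, which does reach 55, so (b) meets the standard.
  All elements met. The borrower retains the burden for Stage 2.
At Stage 2 the borrower must meet a more-likely-than-not showing (weight is at least 55): on (c) the weight is 62 less the opposing 4 gives net 58, which does reach 55, so (c) meets the standard; on (d) the weight is 85 less the opposing 30 gives net 55, which does reach 55, so (d) meets the standard.
  The borrower carries Stage 2; the lender now bears the burden.
At Stage 3 the lender must meet any credible evidence (weight is at least 13): on (e) the weight is 15 less the opposing 19 gives net -4, < 13, so (e) does not meet the standard.
  Stage 3 not carried; the lender fails its burden.
The analysis ends at Stage 3; the borrower prevails.

borrower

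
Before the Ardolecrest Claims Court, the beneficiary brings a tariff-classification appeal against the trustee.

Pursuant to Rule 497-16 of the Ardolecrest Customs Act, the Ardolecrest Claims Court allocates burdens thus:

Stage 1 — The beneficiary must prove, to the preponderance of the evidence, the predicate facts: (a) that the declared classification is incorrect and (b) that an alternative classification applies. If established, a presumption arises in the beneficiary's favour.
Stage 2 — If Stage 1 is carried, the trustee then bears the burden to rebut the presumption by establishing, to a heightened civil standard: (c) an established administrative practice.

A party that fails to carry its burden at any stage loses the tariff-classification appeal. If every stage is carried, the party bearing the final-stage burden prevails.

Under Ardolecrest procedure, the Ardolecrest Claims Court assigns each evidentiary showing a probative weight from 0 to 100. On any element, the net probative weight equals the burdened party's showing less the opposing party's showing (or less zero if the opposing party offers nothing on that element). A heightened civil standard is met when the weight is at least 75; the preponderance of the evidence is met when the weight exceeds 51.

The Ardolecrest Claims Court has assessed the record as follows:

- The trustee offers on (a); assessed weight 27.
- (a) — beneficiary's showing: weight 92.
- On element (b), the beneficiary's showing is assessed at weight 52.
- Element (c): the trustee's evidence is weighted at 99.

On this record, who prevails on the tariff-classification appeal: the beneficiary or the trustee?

At Stage 1 the beneficiary must meet the preponderance of the evidence (weight exceeds 51): on (a) the weight is 92 less the opposing 27 gives net 65, > 51, so (a) meets the standard; on (b) the weight is 52, which does exceed 51, so (b) meets the standard.
  Stage 1 carried; the burden shifts to the trustee.
At Stage 2 the trustee must meet a heightened civil standard (weight is at least 75): on (c) the weight is 99, which does reach 75, so (c) meets the standard.
  The trustee carries the last stage.
All stages carried — the trustee prevails.

trustee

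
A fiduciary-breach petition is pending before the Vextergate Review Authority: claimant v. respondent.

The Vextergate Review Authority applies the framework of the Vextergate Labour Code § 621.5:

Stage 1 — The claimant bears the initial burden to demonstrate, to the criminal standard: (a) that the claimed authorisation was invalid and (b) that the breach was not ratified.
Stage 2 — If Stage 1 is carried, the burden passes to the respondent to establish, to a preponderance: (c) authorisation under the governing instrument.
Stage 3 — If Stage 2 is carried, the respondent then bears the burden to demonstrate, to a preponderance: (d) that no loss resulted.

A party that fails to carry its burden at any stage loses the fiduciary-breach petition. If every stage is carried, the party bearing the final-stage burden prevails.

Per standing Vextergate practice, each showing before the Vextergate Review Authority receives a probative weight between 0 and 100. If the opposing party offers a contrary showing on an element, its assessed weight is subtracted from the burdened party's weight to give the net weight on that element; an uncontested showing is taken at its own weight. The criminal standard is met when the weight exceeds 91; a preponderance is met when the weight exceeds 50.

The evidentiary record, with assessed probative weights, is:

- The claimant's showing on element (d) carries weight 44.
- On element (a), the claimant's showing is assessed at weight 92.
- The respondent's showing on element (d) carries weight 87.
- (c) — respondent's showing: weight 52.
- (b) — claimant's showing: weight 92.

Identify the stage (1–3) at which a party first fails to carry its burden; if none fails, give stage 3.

At Stage 1 the claimant must meet the criminal standard (weight exceeds 91): on (a) the weight is 92, > 91, so (a) meets the standard; on (b) the weight is 92, > 91, so (b) meets the standard.
  Stage 1 carried; the burden shifts to the respondent.
At Stage 2 the respondent must meet a preponderance (weight exceeds 50): on (c) the weight is 52, which does exceed 50, so (c) meets the standard.
  Stage 2 carried; the burden remains with the respondent.
At Stage 3 the respondent must meet a preponderance (weight exceeds 50): on (d) the weight is 87 less the opposing 44 gives net 43, which does not exceed 50, so (d) does not meet the standard.
  Stage 3 not carried; the respondent fails its burden.
So the claimant prevails.

stage 3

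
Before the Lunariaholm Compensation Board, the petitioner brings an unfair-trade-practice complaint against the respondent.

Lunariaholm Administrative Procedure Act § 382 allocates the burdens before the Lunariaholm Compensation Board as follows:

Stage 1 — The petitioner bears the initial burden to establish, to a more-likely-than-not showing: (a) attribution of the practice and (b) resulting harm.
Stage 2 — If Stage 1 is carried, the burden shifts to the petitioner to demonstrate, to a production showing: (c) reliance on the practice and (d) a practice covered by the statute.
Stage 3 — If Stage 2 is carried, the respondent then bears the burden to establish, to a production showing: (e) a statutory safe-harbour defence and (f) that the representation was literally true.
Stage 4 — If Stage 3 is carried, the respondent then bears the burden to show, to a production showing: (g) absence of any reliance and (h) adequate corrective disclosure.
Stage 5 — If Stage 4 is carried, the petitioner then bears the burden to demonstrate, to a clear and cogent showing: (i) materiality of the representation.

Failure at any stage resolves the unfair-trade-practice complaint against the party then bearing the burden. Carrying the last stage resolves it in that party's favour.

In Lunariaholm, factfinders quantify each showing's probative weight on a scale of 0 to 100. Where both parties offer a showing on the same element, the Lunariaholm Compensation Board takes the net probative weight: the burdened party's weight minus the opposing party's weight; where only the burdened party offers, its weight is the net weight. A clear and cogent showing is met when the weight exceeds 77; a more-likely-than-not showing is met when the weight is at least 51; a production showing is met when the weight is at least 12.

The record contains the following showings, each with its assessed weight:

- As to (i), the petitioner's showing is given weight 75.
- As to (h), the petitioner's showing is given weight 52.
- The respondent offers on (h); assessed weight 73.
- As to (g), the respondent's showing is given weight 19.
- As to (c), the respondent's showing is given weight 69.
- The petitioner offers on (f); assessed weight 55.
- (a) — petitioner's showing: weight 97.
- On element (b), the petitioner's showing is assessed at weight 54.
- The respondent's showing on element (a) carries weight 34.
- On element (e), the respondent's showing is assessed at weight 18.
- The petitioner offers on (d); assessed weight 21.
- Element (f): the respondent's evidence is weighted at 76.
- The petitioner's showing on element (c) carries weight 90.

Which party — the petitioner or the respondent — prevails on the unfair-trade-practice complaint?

Stage 1 (petitioner, a more-likely-than-not showing, weight is at least 51): (a) net 97−34=63 ≥ 51 — meets; (b) 54 ≥ 51 — meets.
  Stage 1 is satisfied; the petitioner continues to bear the burden.
Stage 2 (petitioner, a production showing, weight is at least 12): (c) net 90−69=21 ≥ 12 — meets; (d) 21 ≥ 12 — meets.
  All elements met. The burden passes to the respondent.
Stage 3 (respondent, a production showing, weight is at least 12): (e) 18 ≥ 12 — meets; (f) net 76−55=21 ≥ 12 — meets.
  Stage 3 carried; the burden remains with the respondent.
Stage 4 (respondent, a production showing, weight is at least 12): (g) 19 ≥ 12 — meets; (h) net 73−52=21 ≥ 12 — meets.
  The respondent carries Stage 4; the petitioner now bears the burden.
Stage 5 (petitioner, a clear and cogent showing, weight exceeds 77): (i) 75 ≤ 77 — fails.
  Not every element is met, so the petitioner fails to carry Stage 5.
The respondent prevails.

respondent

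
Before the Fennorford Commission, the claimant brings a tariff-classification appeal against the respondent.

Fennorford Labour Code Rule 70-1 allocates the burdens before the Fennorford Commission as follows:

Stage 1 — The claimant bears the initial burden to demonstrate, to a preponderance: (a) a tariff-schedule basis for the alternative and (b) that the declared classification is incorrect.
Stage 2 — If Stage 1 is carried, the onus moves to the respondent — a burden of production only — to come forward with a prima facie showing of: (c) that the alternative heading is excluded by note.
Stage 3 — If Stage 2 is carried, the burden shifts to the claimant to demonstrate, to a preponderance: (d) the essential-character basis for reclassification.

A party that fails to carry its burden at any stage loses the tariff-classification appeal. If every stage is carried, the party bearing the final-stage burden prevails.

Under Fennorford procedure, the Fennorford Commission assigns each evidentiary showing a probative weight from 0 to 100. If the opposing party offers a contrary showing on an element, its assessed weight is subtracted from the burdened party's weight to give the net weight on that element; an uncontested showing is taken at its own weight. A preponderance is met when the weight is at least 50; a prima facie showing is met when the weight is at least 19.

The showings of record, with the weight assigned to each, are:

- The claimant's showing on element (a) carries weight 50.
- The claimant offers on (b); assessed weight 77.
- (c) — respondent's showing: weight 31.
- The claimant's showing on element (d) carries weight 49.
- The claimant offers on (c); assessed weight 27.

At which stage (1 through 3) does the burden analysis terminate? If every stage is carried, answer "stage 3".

stage 2

Stage 1 — burden on claimant; standard: a preponderance (weight is at least 50).
    (a): 50 ≥ 50 [met]
    (b): 77 ≥ 50 [met]
  All elements met. The burden passes to the respondent.
Stage 2 — burden on respondent; standard: a prima facie showing (weight is at least 19).
    (c): 31 − 27 = 4 < 19 [not met]
  The respondent does not carry Stage 2.
So the claimant prevails.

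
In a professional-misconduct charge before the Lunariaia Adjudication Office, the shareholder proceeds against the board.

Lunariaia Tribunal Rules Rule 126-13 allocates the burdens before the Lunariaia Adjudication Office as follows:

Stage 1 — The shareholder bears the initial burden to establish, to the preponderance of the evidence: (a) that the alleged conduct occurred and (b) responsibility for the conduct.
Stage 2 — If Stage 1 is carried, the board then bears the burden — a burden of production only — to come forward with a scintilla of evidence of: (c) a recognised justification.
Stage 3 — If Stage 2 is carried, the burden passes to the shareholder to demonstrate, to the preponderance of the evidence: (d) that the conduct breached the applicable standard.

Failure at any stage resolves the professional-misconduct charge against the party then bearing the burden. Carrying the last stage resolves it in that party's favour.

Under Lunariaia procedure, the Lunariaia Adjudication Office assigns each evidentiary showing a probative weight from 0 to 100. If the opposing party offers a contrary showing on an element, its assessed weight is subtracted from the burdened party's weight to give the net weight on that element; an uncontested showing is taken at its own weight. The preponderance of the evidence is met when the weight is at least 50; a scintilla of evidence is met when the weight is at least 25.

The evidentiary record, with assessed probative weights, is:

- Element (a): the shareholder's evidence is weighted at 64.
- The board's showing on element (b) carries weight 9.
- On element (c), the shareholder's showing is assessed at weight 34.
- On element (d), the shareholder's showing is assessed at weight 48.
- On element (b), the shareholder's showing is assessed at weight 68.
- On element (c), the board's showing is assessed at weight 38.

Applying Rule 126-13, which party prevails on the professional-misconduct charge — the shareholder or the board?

shareholder

Stage 1 — burden on shareholder; standard: the preponderance of the evidence (weight is at least 50).
    (a): 64 ≥ 50 [met]
    (b): 68 − 9 = 59 ≥ 50 [met]
  All elements met. The burden passes to the board.
Stage 2 — burden on board; standard: a scintilla of evidence (weight is at least 25).
    (c): 38 − 34 = 4 < 25 [not met]
  Stage 2 not carried; the board fails its burden.
So the shareholder prevails.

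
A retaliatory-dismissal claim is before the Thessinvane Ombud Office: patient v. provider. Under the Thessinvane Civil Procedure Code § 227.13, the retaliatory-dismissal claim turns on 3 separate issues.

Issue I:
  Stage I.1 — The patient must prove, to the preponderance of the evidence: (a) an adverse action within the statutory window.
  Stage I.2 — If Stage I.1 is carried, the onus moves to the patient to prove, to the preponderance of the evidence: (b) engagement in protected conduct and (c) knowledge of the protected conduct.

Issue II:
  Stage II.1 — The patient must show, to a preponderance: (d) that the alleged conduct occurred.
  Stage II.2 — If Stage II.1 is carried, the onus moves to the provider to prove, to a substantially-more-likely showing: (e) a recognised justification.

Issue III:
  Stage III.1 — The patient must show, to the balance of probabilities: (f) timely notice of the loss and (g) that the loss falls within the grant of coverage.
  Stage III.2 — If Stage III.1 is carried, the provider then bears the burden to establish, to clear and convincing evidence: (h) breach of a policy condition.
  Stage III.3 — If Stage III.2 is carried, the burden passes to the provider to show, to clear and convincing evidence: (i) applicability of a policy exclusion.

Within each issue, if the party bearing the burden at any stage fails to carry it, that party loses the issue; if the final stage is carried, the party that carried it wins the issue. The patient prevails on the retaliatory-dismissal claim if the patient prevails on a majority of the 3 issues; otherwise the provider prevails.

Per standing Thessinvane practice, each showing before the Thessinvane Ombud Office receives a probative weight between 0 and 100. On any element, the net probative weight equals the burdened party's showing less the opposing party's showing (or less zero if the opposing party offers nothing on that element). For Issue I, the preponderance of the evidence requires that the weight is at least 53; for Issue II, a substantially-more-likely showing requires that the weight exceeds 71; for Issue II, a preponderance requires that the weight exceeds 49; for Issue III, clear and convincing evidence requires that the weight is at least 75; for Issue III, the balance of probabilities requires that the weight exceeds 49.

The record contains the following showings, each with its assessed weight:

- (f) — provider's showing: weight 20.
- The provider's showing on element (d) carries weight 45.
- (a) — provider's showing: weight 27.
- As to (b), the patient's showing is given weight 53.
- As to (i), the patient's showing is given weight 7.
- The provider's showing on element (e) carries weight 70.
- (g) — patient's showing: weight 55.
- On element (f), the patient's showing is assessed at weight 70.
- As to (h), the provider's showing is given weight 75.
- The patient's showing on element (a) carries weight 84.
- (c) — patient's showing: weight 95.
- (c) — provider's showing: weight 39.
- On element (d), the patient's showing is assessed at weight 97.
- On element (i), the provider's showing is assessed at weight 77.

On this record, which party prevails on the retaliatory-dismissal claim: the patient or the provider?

patient

— Issue I —
Stage I.1 (patient, the preponderance of the evidence, weight is at least 53): (a) net 84−27=57 ≥ 53 — meets.
  Stage I.1 carried; the burden remains with the patient.
Stage I.2 (patient, the preponderance of the evidence, weight is at least 53): (b) 53 ≥ 53 — meets; (c) net 95−39=56 ≥ 53 — meets.
  The patient carries the last stage.
All stages carried — the patient prevails on this issue.
— Issue II —
At Stage II.1 the patient must meet a preponderance (weight exceeds 49): on (d) the weight is 97 less the opposing 45 gives net 52, > 49, so (d) meets the standard.
  All elements met. The burden passes to the provider.
At Stage II.2 the provider must meet a substantially-more-likely showing (weight exceeds 71): on (e) the weight is 70, which does not exceed 71, so (e) does not meet the standard.
  Not every element is met, so the provider fails to carry Stage II.2.
So the patient prevails on this issue.
— Issue III —
Stage III.1 (patient, the balance of probabilities, weight exceeds 49): (f) net 70−20=50 > 49 — meets; (g) 55 > 49 — meets.
  All elements met. The burden passes to the provider.
Stage III.2 (provider, clear and convincing evidence, weight is at least 75): (h) 75 ≥ 75 — meets.
  Stage III.2 carried; the burden remains with the provider.
Stage III.3 (provider, clear and convincing evidence, weight is at least 75): (i) net 77−7=70 < 75 — fails.
  Stage III.3 not carried; the provider fails its burden.
So the patient prevails on this issue.
Per-issue: Issue I → patient; Issue II → patient; Issue III → patient. The patient must prevail on a majority of issues; overall, the patient prevails.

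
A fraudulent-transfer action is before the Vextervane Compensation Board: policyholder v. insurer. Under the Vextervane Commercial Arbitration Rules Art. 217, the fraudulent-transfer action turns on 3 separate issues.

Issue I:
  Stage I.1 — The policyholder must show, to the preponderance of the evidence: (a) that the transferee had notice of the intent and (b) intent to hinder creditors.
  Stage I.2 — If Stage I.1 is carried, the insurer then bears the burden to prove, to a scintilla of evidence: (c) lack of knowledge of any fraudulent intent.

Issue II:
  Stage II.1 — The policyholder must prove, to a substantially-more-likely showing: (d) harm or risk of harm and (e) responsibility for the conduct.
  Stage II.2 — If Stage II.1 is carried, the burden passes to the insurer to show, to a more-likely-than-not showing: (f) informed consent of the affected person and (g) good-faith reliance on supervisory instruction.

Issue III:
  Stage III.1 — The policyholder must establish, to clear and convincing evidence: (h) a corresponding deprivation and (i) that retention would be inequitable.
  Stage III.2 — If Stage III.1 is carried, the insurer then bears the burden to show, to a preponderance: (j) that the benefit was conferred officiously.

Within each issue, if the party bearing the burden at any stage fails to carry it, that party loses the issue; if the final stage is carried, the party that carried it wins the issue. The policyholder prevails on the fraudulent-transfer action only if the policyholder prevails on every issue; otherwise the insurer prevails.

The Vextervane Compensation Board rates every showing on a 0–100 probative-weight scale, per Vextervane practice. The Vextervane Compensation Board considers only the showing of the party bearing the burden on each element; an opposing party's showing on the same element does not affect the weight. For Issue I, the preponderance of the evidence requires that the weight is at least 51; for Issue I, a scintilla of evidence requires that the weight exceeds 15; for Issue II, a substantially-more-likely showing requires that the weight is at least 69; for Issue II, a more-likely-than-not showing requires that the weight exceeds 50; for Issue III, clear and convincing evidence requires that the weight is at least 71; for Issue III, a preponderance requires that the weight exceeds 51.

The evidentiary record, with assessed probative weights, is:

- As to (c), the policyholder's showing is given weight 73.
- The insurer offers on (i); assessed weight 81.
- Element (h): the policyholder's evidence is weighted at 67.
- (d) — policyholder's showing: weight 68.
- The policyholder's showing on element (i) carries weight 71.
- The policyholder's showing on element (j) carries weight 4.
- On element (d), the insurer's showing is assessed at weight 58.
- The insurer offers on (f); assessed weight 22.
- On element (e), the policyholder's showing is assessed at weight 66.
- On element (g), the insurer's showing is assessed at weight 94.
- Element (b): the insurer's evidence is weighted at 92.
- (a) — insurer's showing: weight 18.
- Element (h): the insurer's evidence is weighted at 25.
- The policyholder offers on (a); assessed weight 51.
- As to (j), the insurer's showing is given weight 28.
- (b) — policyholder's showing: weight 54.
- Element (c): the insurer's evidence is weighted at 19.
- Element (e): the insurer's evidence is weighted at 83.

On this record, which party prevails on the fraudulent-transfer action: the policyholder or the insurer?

— Issue I —
At Stage I.1 the policyholder must meet the preponderance of the evidence (weight is at least 51): on (a) the weight is 51 (the insurer's 18 is given no effect), ≥ 51, so (a) meets the standard; on (b) the weight is 54 (the insurer's 92 is given no effect), ≥ 51, so (b) meets the standard.
  The policyholder carries Stage I.1; the insurer now bears the burden.
At Stage I.2 the insurer must meet a scintilla of evidence (weight exceeds 15): on (c) the weight is 19 (the policyholder's 73 is given no effect), > 15, so (c) meets the standard.
  The insurer carries the last stage.
All stages carried — the insurer prevails on this issue.
— Issue II —
Stage II.1 (policyholder, a substantially-more-likely showing, weight is at least 69): (d) 68 (insurer's 58 disregarded) < 69 — fails; (e) 66 (insurer's 83 disregarded) < 69 — fails.
  Stage II.1 not carried; the policyholder fails its burden.
So the insurer prevails on this issue.
— Issue III —
At Stage III.1 the policyholder must meet clear and convincing evidence (weight is at least 71): on (h) the weight is 67 (the insurer's 25 is given no effect), < 71, so (h) does not meet the standard; on (i) the weight is 71 (the insurer's 81 is given no effect), ≥ 71, so (i) meets the standard.
  The policyholder does not carry Stage III.1.
So the insurer prevails on this issue.
Per-issue: Issue I → insurer; Issue II → insurer; Issue III → insurer. The policyholder must prevail on every issue; overall, the insurer prevails.

insurer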